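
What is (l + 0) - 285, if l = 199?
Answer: -86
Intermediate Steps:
(l + 0) - 285 = (199 + 0) - 285 = 199 - 285 = -86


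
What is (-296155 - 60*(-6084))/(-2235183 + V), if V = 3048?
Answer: -13777/446427 ≈ -0.030861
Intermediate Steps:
(-296155 - 60*(-6084))/(-2235183 + V) = (-296155 - 60*(-6084))/(-2235183 + 3048) = (-296155 + 365040)/(-2232135) = 68885*(-1/2232135) = -13777/446427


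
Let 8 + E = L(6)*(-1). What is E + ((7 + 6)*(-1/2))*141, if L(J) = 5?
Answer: -1859/2 ≈ -929.50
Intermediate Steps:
E = -13 (E = -8 + 5*(-1) = -8 - 5 = -13)
E + ((7 + 6)*(-1/2))*141 = -13 + ((7 + 6)*(-1/2))*141 = -13 + (13*(-1*½))*141 = -13 + (13*(-½))*141 = -13 - 13/2*141 = -13 - 1833/2 = -1859/2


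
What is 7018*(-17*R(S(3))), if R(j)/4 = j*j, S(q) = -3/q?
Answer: -477224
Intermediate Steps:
R(j) = 4*j² (R(j) = 4*(j*j) = 4*j²)
7018*(-17*R(S(3))) = 7018*(-68*(-3/3)²) = 7018*(-68*(-3*⅓)²) = 7018*(-68*(-1)²) = 7018*(-68) = -477224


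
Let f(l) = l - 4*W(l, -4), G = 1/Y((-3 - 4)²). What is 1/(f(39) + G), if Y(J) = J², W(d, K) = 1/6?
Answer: 7203/276118 ≈ 0.026087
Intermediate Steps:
W(d, K) = ⅙
G = 1/2401 (G = 1/(((-3 - 4)²)²) = 1/(((-7)²)²) = 1/(49²) = 1/2401 ≈ 0.00041649)
f(l) = -⅔ + l (f(l) = l - 4*⅙ = l - ⅔ = -⅔ + l)
1/(f(39) + G) = 1/((-⅔ + 39) + 1/2401) = 1/(115/3 + 1/2401) = 1/(276118/7203) = 7203/276118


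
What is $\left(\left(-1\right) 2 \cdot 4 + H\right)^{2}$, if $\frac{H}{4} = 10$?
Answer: $1024$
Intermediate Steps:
$H = 40$ ($H = 4 \cdot 10 = 40$)
$\left(\left(-1\right) 2 \cdot 4 + H\right)^{2} = \left(\left(-1\right) 2 \cdot 4 + 40\right)^{2} = \left(\left(-2\right) 4 + 40\right)^{2} = \left(-8 + 40\right)^{2} = 32^{2} = 1024$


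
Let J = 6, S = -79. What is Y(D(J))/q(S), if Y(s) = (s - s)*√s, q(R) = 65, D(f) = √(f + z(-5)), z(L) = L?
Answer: 0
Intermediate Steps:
D(f) = √(-5 + f) (D(f) = √(f - 5) = √(-5 + f))
Y(s) = 0 (Y(s) = 0*√s = 0)
Y(D(J))/q(S) = 0/65 = 0*(1/65) = 0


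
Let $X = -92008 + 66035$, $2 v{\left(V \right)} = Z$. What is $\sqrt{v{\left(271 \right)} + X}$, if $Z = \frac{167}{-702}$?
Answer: $\frac{i \sqrt{1422184101}}{234} \approx 161.16 i$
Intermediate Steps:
$Z = - \frac{167}{702}$ ($Z = 167 \left(- \frac{1}{702}\right) = - \frac{167}{702} \approx -0.23789$)
$v{\left(V \right)} = - \frac{167}{1404}$ ($v{\left(V \right)} = \frac{1}{2} \left(- \frac{167}{702}\right) = - \frac{167}{1404}$)
$X = -25973$
$\sqrt{v{\left(271 \right)} + X} = \sqrt{- \frac{167}{1404} - 25973} = \sqrt{- \frac{36466259}{1404}} = \frac{i \sqrt{1422184101}}{234}$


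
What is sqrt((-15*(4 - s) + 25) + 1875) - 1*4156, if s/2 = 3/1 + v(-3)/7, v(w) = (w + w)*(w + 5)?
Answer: -4156 + 5*sqrt(3682)/7 ≈ -4112.7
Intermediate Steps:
v(w) = 2*w*(5 + w) (v(w) = (2*w)*(5 + w) = 2*w*(5 + w))
s = 18/7 (s = 2*(3/1 + (2*(-3)*(5 - 3))/7) = 2*(3*1 + (2*(-3)*2)*(1/7)) = 2*(3 - 12*1/7) = 2*(3 - 12/7) = 2*(9/7) = 18/7 ≈ 2.5714)
sqrt((-15*(4 - s) + 25) + 1875) - 1*4156 = sqrt((-15*(4 - 1*18/7) + 25) + 1875) - 1*4156 = sqrt((-15*(4 - 18/7) + 25) + 1875) - 4156 = sqrt((-15*10/7 + 25) + 1875) - 4156 = sqrt((-150/7 + 25) + 1875) - 4156 = sqrt(25/7 + 1875) - 4156 = sqrt(13150/7) - 4156 = 5*sqrt(3682)/7 - 4156 = -4156 + 5*sqrt(3682)/7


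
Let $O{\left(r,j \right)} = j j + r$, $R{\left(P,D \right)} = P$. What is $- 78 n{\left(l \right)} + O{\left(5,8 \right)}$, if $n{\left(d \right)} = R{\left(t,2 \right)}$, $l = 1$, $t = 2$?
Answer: $-87$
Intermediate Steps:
$O{\left(r,j \right)} = r + j^{2}$ ($O{\left(r,j \right)} = j^{2} + r = r + j^{2}$)
$n{\left(d \right)} = 2$
$- 78 n{\left(l \right)} + O{\left(5,8 \right)} = \left(-78\right) 2 + \left(5 + 8^{2}\right) = -156 + \left(5 + 64\right) = -156 + 69 = -87$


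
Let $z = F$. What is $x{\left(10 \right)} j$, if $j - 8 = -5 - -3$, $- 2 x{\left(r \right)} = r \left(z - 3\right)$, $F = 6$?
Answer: $-90$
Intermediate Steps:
$z = 6$
$x{\left(r \right)} = - \frac{3 r}{2}$ ($x{\left(r \right)} = - \frac{r \left(6 - 3\right)}{2} = - \frac{r 3}{2} = - \frac{3 r}{2}$)
$j = 6$ ($j = 8 - 2 = 6$)
$x{\left(10 \right)} j = \left(- \frac{3}{2}\right) 10 \cdot 6 = \left(-15\right) 6 = -90$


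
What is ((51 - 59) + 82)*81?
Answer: 5994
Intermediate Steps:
((51 - 59) + 82)*81 = (-8 + 82)*81 = 74*81 = 5994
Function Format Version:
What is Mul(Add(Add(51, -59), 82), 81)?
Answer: 5994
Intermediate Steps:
Mul(Add(Add(51, -59), 82), 81) = Mul(Add(-8, 82), 81) = Mul(74, 81) = 5994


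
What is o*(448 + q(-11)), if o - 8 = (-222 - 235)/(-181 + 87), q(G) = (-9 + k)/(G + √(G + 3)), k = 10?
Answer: 23285743/4042 - 403*I*√2/2021 ≈ 5760.9 - 0.282*I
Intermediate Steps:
q(G) = 1/(G + √(3 + G)) (q(G) = (-9 + 10)/(G + √(G + 3)) = 1/(G + √(3 + G)))
o = 1209/94 (o = 8 + (-222 - 235)/(-181 + 87) = 8 - 457/(-94) = 8 - 457*(-1/94) = 8 + 457/94 = 1209/94 ≈ 12.862)
o*(448 + q(-11)) = 1209*(448 + 1/(-11 + √(3 - 11)))/94 = 1209*(448 + 1/(-11 + √(-8)))/94 = 1209*(448 + 1/(-11 + 2*I*√2))/94 = 270816/47 + 1209/(94*(-11 + 2*I*√2))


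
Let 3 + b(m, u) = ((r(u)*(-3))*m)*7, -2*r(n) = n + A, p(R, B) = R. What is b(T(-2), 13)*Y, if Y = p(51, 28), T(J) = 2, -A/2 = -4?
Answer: 22338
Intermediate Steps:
A = 8 (A = -2*(-4) = 8)
r(n) = -4 - n/2 (r(n) = -(n + 8)/2 = -(8 + n)/2 = -4 - n/2)
Y = 51
b(m, u) = -3 + 7*m*(12 + 3*u/2) (b(m, u) = -3 + (((-4 - u/2)*(-3))*m)*7 = -3 + ((12 + 3*u/2)*m)*7 = -3 + (m*(12 + 3*u/2))*7 = -3 + 7*m*(12 + 3*u/2))
b(T(-2), 13)*Y = (-3 + (21/2)*2*(8 + 13))*51 = (-3 + (21/2)*2*21)*51 = (-3 + 441)*51 = 438*51 = 22338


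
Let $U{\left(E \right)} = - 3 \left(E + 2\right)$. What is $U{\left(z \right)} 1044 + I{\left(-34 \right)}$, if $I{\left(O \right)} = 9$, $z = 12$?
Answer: $-43839$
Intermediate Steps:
$U{\left(E \right)} = -6 - 3 E$ ($U{\left(E \right)} = - 3 \left(2 + E\right) = -6 - 3 E$)
$U{\left(z \right)} 1044 + I{\left(-34 \right)} = \left(-6 - 36\right) 1044 + 9 = \left(-42\right) 1044 + 9 = -43848 + 9 = -43839$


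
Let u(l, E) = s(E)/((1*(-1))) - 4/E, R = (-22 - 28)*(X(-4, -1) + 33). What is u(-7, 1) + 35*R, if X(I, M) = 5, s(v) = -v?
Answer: -66503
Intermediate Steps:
R = -1900 (R = (-22 - 28)*(5 + 33) = -50*38 = -1900)
u(l, E) = E - 4/E (u(l, E) = (-E)/((1*(-1))) - 4/E = -E/(-1) - 4/E = -E*(-1) - 4/E = E - 4/E)
u(-7, 1) + 35*R = (1 - 4/1) + 35*(-1900) = (1 - 4*1) - 66500 = (1 - 4) - 66500 = -3 - 66500 = -66503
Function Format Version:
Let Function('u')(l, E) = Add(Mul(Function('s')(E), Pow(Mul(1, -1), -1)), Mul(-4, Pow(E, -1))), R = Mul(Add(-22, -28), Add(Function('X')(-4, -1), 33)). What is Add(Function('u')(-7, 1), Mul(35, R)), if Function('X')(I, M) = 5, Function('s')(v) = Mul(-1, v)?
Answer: -66503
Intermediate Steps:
R = -1900 (R = Mul(Add(-22, -28), Add(5, 33)) = Mul(-50, 38) = -1900)
Function('u')(l, E) = Add(E, Mul(-4, Pow(E, -1))) (Function('u')(l, E) = Add(Mul(Mul(-1, E), Pow(Mul(1, -1), -1)), Mul(-4, Pow(E, -1))) = Add(Mul(Mul(-1, E), Pow(-1, -1)), Mul(-4, Pow(E, -1))) = Add(Mul(Mul(-1, E), -1), Mul(-4, Pow(E, -1))) = Add(E, Mul(-4, Pow(E, -1))))
Add(Function('u')(-7, 1), Mul(35, R)) = Add(Add(1, Mul(-4, Pow(1, -1))), Mul(35, -1900)) = Add(Add(1, Mul(-4, 1)), -66500) = Add(Add(1, -4), -66500) = Add(-3, -66500) = -66503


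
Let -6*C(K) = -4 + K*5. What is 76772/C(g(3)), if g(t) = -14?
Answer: 230316/37 ≈ 6224.8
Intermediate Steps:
C(K) = ⅔ - 5*K/6 (C(K) = -(-4 + K*5)/6 = -(-4 + 5*K)/6 = ⅔ - 5*K/6)
76772/C(g(3)) = 76772/(⅔ - ⅚*(-14)) = 76772/(⅔ + 35/3) = 76772/(37/3) = 76772*(3/37) = 230316/37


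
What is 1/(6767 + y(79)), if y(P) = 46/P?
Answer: 79/534639 ≈ 0.00014776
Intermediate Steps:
1/(6767 + y(79)) = 1/(6767 + 46/79) = 1/(534639/79) = 79/534639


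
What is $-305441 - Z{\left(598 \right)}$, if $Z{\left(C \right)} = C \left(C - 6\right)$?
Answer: $-659457$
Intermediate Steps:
$Z{\left(C \right)} = C \left(-6 + C\right)$
$-305441 - Z{\left(598 \right)} = -305441 - 598 \left(-6 + 598\right) = -305441 - 598 \cdot 592 = -305441 - 354016 = -659457$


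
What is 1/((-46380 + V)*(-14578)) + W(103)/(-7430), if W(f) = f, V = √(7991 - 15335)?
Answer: -134581961533829/9708194959998240 + I*√51/2613242250336 ≈ -0.013863 + 2.7328e-12*I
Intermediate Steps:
V = 12*I*√51 (V = √(-7344) = 12*I*√51 ≈ 85.697*I)
1/((-46380 + V)*(-14578)) + W(103)/(-7430) = 1/(-46380 + 12*I*√51*(-14578)) + 103/(-7430) = -1/14578/(-46380 + 12*I*√51) + 103*(-1/7430) = -1/(14578*(-46380 + 12*I*√51)) - 103/7430 = -103/7430 - 1/(14578*(-46380 + 12*I*√51))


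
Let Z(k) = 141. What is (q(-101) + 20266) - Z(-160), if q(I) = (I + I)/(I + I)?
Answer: 20126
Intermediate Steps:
q(I) = 1 (q(I) = (2*I)/((2*I)) = (2*I)*(1/(2*I)) = 1)
(q(-101) + 20266) - Z(-160) = (1 + 20266) - 1*141 = 20267 - 141 = 20126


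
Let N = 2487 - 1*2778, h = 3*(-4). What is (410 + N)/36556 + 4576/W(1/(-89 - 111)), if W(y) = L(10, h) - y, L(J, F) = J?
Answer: 33456289319/73148556 ≈ 457.37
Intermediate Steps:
h = -12
N = -291 (N = 2487 - 2778 = -291)
W(y) = 10 - y
(410 + N)/36556 + 4576/W(1/(-89 - 111)) = (410 - 291)/36556 + 4576/(10 - 1/(-89 - 111)) = 119*(1/36556) + 4576/(10 - 1/(-200)) = 119/36556 + 4576/(10 - 1*(-1/200)) = 119/36556 + 4576/(10 + 1/200) = 119/36556 + 4576/(2001/200) = 119/36556 + 4576*(200/2001) = 119/36556 + 915200/2001 = 33456289319/73148556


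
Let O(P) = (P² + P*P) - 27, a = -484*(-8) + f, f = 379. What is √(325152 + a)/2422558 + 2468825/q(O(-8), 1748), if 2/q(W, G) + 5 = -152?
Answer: -387605525/2 + √329403/2422558 ≈ -1.9380e+8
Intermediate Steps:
a = 4251 (a = -484*(-8) + 379 = 3872 + 379 = 4251)
O(P) = -27 + 2*P² (O(P) = (P² + P²) - 27 = 2*P² - 27 = -27 + 2*P²)
q(W, G) = -2/157 (q(W, G) = 2/(-5 - 152) = 2/(-157) = 2*(-1/157) = -2/157)
√(325152 + a)/2422558 + 2468825/q(O(-8), 1748) = √(325152 + 4251)/2422558 + 2468825/(-2/157) = √329403*(1/2422558) + 2468825*(-157/2) = √329403/2422558 - 387605525/2 = -387605525/2 + √329403/2422558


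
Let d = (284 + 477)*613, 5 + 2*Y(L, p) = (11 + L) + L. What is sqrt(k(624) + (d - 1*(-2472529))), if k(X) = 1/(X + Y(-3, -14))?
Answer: sqrt(71524039431)/156 ≈ 1714.4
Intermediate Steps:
Y(L, p) = 3 + L (Y(L, p) = -5/2 + ((11 + L) + L)/2 = -5/2 + (11 + 2*L)/2 = -5/2 + (11/2 + L) = 3 + L)
d = 466493 (d = 761*613 = 466493)
k(X) = 1/X (k(X) = 1/(X + (3 - 3)) = 1/(X + 0) = 1/X)
sqrt(k(624) + (d - 1*(-2472529))) = sqrt(1/624 + (466493 - 1*(-2472529))) = sqrt(1/624 + (466493 + 2472529)) = sqrt(1/624 + 2939022) = sqrt(1833949729/624) = sqrt(71524039431)/156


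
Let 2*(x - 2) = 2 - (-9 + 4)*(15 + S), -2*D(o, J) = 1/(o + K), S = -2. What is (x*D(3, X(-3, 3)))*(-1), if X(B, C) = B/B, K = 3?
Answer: 71/24 ≈ 2.9583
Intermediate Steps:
X(B, C) = 1
D(o, J) = -1/(2*(3 + o)) (D(o, J) = -1/(2*(o + 3)) = -1/(2*(3 + o)))
x = 71/2 (x = 2 + (2 - (-9 + 4)*(15 - 2))/2 = 2 + (2 - (-5)*13)/2 = 2 + (2 - 1*(-65))/2 = 2 + (2 + 65)/2 = 2 + (½)*67 = 2 + 67/2 = 71/2 ≈ 35.500)
(x*D(3, X(-3, 3)))*(-1) = (71*(-1/(6 + 2*3))/2)*(-1) = (71*(-1/(6 + 6))/2)*(-1) = (71*(-1/12)/2)*(-1) = (71*(-1*1/12)/2)*(-1) = ((71/2)*(-1/12))*(-1) = -71/24*(-1) = 71/24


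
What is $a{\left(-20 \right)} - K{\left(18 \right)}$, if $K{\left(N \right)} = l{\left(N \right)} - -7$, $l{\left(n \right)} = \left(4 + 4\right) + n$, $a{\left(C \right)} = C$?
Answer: $-53$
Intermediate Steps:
$l{\left(n \right)} = 8 + n$
$K{\left(N \right)} = 15 + N$ ($K{\left(N \right)} = \left(8 + N\right) - -7 = \left(8 + N\right) + 7 = 15 + N$)
$a{\left(-20 \right)} - K{\left(18 \right)} = -20 - \left(15 + 18\right) = -20 - 33 = -53$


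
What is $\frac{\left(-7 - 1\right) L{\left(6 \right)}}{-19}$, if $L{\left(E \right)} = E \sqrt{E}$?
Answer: $\frac{48 \sqrt{6}}{19} \approx 6.1882$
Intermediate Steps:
$L{\left(E \right)} = E^{\frac{3}{2}}$
$\frac{\left(-7 - 1\right) L{\left(6 \right)}}{-19} = \frac{\left(-7 - 1\right) 6^{\frac{3}{2}}}{-19} = - 8 \cdot 6 \sqrt{6} \left(- \frac{1}{19}\right) = - 48 \sqrt{6} \left(- \frac{1}{19}\right) = \frac{48 \sqrt{6}}{19}$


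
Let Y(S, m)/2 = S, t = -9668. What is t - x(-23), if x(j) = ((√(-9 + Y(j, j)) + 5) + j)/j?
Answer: -222382/23 + I*√55/23 ≈ -9668.8 + 0.32244*I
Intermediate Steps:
Y(S, m) = 2*S
x(j) = (5 + j + √(-9 + 2*j))/j (x(j) = ((√(-9 + 2*j) + 5) + j)/j = ((5 + √(-9 + 2*j)) + j)/j = (5 + j + √(-9 + 2*j))/j)
t - x(-23) = -9668 - (5 - 23 + √(-9 + 2*(-23)))/(-23) = -9668 - (-1)*(5 - 23 + √(-9 - 46))/23 = -9668 - (-1)*(5 - 23 + √(-55))/23 = -9668 - (-1)*(5 - 23 + I*√55)/23 = -9668 - (-1)*(-18 + I*√55)/23 = -9668 - (18/23 - I*√55/23) = -9668 + (-18/23 + I*√55/23) = -222382/23 + I*√55/23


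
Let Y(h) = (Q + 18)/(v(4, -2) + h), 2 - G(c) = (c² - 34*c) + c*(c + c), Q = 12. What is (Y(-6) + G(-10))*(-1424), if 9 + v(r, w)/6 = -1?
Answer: 10000752/11 ≈ 9.0916e+5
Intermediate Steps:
v(r, w) = -60 (v(r, w) = -54 + 6*(-1) = -54 - 6 = -60)
G(c) = 2 - 3*c² + 34*c (G(c) = 2 - ((c² - 34*c) + c*(c + c)) = 2 - ((c² - 34*c) + c*(2*c)) = 2 - ((c² - 34*c) + 2*c²) = 2 - (-34*c + 3*c²) = 2 + (-3*c² + 34*c) = 2 - 3*c² + 34*c)
Y(h) = 30/(-60 + h) (Y(h) = (12 + 18)/(-60 + h) = 30/(-60 + h))
(Y(-6) + G(-10))*(-1424) = (30/(-60 - 6) + (2 - 3*(-10)² + 34*(-10)))*(-1424) = (30/(-66) + (2 - 3*100 - 340))*(-1424) = (30*(-1/66) + (2 - 300 - 340))*(-1424) = (-5/11 - 638)*(-1424) = -7023/11*(-1424) = 10000752/11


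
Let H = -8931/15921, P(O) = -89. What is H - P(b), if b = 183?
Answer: 469346/5307 ≈ 88.439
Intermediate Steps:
H = -2977/5307 (H = -8931*1/15921 = -2977/5307 ≈ -0.56096)
H - P(b) = -2977/5307 - 1*(-89) = -2977/5307 + 89 = 469346/5307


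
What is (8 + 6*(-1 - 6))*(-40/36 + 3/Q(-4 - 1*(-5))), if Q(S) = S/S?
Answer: -578/9 ≈ -64.222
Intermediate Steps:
Q(S) = 1
(8 + 6*(-1 - 6))*(-40/36 + 3/Q(-4 - 1*(-5))) = (8 + 6*(-1 - 6))*(-40/36 + 3/1) = (8 + 6*(-7))*(-40*1/36 + 3*1) = (8 - 42)*(-10/9 + 3) = -34*17/9 = -578/9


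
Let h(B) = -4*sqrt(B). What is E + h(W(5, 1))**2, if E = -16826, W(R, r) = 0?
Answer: -16826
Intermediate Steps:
E + h(W(5, 1))**2 = -16826 + (-4*sqrt(0))**2 = -16826 + (-4*0)**2 = -16826 + 0**2 = -16826 + 0 = -16826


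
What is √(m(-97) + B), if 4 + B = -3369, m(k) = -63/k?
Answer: I*√31730446/97 ≈ 58.072*I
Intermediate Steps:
B = -3373 (B = -4 - 3369 = -3373)
√(m(-97) + B) = √(-63/(-97) - 3373) = √(-63*(-1/97) - 3373) = √(63/97 - 3373) = √(-327118/97) = I*√31730446/97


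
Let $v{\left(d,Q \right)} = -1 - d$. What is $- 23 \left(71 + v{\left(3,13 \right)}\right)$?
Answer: $-1541$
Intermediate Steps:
$- 23 \left(71 + v{\left(3,13 \right)}\right) = - 23 \left(71 - 4\right) = \left(-23\right) 67 = -1541$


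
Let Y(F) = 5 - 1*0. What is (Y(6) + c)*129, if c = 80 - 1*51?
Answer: 4386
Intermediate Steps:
c = 29 (c = 80 - 51 = 29)
Y(F) = 5 (Y(F) = 5 + 0 = 5)
(Y(6) + c)*129 = (5 + 29)*129 = 34*129 = 4386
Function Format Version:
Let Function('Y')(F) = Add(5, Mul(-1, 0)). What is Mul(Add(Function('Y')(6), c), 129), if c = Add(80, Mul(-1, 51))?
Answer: 4386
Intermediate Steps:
c = 29 (c = Add(80, -51) = 29)
Function('Y')(F) = 5 (Function('Y')(F) = Add(5, 0) = 5)
Mul(Add(Function('Y')(6), c), 129) = Mul(Add(5, 29), 129) = Mul(34, 129) = 4386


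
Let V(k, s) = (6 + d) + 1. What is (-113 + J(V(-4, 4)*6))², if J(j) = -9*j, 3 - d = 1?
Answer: 358801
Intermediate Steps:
d = 2 (d = 3 - 1*1 = 3 - 1 = 2)
V(k, s) = 9 (V(k, s) = (6 + 2) + 1 = 8 + 1 = 9)
(-113 + J(V(-4, 4)*6))² = (-113 - 81*6)² = (-113 - 9*54)² = (-113 - 486)² = (-599)² = 358801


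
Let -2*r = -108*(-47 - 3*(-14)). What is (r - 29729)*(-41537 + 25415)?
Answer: 483643878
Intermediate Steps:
r = -270 (r = -(-54)*(-47 - 3*(-14)) = -(-54)*(-47 + 42) = -(-54)*(-5) = -1/2*540 = -270)
(r - 29729)*(-41537 + 25415) = (-270 - 29729)*(-41537 + 25415) = -29999*(-16122) = 483643878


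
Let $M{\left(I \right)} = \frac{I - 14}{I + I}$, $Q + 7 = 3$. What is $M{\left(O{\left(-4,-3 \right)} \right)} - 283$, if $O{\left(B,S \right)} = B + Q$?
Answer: $- \frac{2253}{8} \approx -281.63$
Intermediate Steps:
$Q = -4$ ($Q = -7 + 3 = -4$)
$O{\left(B,S \right)} = -4 + B$ ($O{\left(B,S \right)} = B - 4 = -4 + B$)
$M{\left(I \right)} = \frac{-14 + I}{2 I}$
$M{\left(O{\left(-4,-3 \right)} \right)} - 283 = \frac{-14 - 8}{2 \left(-4 - 4\right)} - 283 = \frac{-14 - 8}{2 \left(-8\right)} - 283 = \frac{1}{2} \left(- \frac{1}{8}\right) \left(-22\right) - 283 = \frac{11}{8} - 283 = - \frac{2253}{8}$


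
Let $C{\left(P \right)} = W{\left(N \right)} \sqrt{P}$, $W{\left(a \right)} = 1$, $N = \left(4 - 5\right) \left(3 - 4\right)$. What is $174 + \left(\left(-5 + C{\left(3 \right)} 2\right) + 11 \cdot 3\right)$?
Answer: $202 + 2 \sqrt{3} \approx 205.46$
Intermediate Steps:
$N = 1$ ($N = \left(-1\right) \left(-1\right) = 1$)
$C{\left(P \right)} = \sqrt{P}$ ($C{\left(P \right)} = 1 \sqrt{P} = \sqrt{P}$)
$174 + \left(\left(-5 + C{\left(3 \right)} 2\right) + 11 \cdot 3\right) = 174 + \left(\left(-5 + \sqrt{3} \cdot 2\right) + 11 \cdot 3\right) = 174 + \left(\left(-5 + 2 \sqrt{3}\right) + 33\right) = 174 + \left(28 + 2 \sqrt{3}\right) = 202 + 2 \sqrt{3}$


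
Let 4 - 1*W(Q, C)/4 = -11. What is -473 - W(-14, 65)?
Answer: -533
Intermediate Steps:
W(Q, C) = 60 (W(Q, C) = 16 - 4*(-11) = 16 + 44 = 60)
-473 - W(-14, 65) = -473 - 1*60 = -473 - 60 = -533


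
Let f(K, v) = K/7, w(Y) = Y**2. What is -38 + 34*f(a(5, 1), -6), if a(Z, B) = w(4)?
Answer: 278/7 ≈ 39.714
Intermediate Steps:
a(Z, B) = 16 (a(Z, B) = 4**2 = 16)
f(K, v) = K/7 (f(K, v) = K*(1/7) = K/7)
-38 + 34*f(a(5, 1), -6) = -38 + 34*((1/7)*16) = -38 + 34*(16/7) = -38 + 544/7 = 278/7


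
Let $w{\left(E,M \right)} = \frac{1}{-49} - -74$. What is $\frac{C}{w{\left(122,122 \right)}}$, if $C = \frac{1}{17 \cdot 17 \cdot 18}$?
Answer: $\frac{49}{18857250} \approx 2.5985 \cdot 10^{-6}$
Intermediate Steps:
$w{\left(E,M \right)} = \frac{3625}{49}$ ($w{\left(E,M \right)} = - \frac{1}{49} + 74 = \frac{3625}{49}$)
$C = \frac{1}{5202}$ ($C = \frac{1}{289 \cdot 18} = \frac{1}{5202} \approx 0.00019223$)
$\frac{C}{w{\left(122,122 \right)}} = \frac{1}{5202 \cdot \frac{3625}{49}} = \frac{1}{5202} \cdot \frac{49}{3625} = \frac{49}{18857250}$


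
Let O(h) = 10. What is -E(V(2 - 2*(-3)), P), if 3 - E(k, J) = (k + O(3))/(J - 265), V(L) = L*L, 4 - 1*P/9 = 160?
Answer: -5081/1669 ≈ -3.0443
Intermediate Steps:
P = -1404 (P = 36 - 9*160 = 36 - 1440 = -1404)
V(L) = L²
E(k, J) = 3 - (10 + k)/(-265 + J) (E(k, J) = 3 - (k + 10)/(J - 265) = 3 - (10 + k)/(-265 + J))
-E(V(2 - 2*(-3)), P) = -(-805 - (2 - 2*(-3))² + 3*(-1404))/(-265 - 1404) = -(-805 - (2 + 6)² - 4212)/(-1669) = -(-1)*(-805 - 1*8² - 4212)/1669 = -(-1)*(-805 - 1*64 - 4212)/1669 = -(-1)*(-805 - 64 - 4212)/1669 = -(-1)*(-5081)/1669 = -1*5081/1669 = -5081/1669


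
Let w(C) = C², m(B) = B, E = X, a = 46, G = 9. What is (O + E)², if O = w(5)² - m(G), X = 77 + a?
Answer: 546121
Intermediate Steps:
X = 123 (X = 77 + 46 = 123)
E = 123
O = 616 (O = (5²)² - 1*9 = 25² - 9 = 625 - 9 = 616)
(O + E)² = (616 + 123)² = 739² = 546121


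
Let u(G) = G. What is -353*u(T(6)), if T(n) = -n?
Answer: 2118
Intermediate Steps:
-353*u(T(6)) = -(-353)*6 = -353*(-6) = 2118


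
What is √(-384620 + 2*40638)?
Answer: 4*I*√18959 ≈ 550.77*I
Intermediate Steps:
√(-384620 + 2*40638) = √(-384620 + 81276) = √(-303344) = 4*I*√18959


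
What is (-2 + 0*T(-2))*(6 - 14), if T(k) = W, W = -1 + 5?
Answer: 16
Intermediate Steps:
W = 4
T(k) = 4
(-2 + 0*T(-2))*(6 - 14) = (-2 + 0*4)*(6 - 14) = (-2 + 0)*(-8) = -2*(-8) = 16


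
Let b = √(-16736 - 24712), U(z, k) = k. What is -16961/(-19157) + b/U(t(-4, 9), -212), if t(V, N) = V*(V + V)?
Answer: 16961/19157 - I*√10362/106 ≈ 0.88537 - 0.96032*I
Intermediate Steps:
t(V, N) = 2*V² (t(V, N) = V*(2*V) = 2*V²)
b = 2*I*√10362 (b = √(-41448) = 2*I*√10362 ≈ 203.59*I)
-16961/(-19157) + b/U(t(-4, 9), -212) = -16961/(-19157) + (2*I*√10362)/(-212) = -16961*(-1/19157) + (2*I*√10362)*(-1/212) = 16961/19157 - I*√10362/106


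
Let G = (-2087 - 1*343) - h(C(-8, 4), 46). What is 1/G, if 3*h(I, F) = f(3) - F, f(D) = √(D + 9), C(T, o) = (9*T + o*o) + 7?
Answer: -5433/13118881 + 3*√3/26237762 ≈ -0.00041394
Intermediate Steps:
C(T, o) = 7 + o² + 9*T (C(T, o) = (9*T + o²) + 7 = (o² + 9*T) + 7 = 7 + o² + 9*T)
f(D) = √(9 + D)
h(I, F) = -F/3 + 2*√3/3 (h(I, F) = (√(9 + 3) - F)/3 = (√12 - F)/3 = (2*√3 - F)/3 = (-F + 2*√3)/3 = -F/3 + 2*√3/3)
G = -7244/3 - 2*√3/3 (G = (-2087 - 1*343) - (-⅓*46 + 2*√3/3) = (-2087 - 343) - (-46/3 + 2*√3/3) = -2430 + (46/3 - 2*√3/3) = -7244/3 - 2*√3/3 ≈ -2415.8)
1/G = 1/(-7244/3 - 2*√3/3)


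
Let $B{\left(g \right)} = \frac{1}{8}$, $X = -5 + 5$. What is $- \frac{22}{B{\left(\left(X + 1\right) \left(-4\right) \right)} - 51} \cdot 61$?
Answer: $\frac{976}{37} \approx 26.378$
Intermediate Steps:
$X = 0$
$B{\left(g \right)} = \frac{1}{8}$
$- \frac{22}{B{\left(\left(X + 1\right) \left(-4\right) \right)} - 51} \cdot 61 = - \frac{22}{\frac{1}{8} - 51} \cdot 61 = - \frac{22}{- \frac{407}{8}} \cdot 61 = \left(-22\right) \left(- \frac{8}{407}\right) 61 = \frac{16}{37} \cdot 61 = \frac{976}{37}$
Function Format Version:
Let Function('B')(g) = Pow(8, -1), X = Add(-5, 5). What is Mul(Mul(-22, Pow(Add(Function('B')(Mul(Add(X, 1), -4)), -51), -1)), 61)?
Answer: Rational(976, 37) ≈ 26.378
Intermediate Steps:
X = 0
Function('B')(g) = Rational(1, 8)
Mul(Mul(-22, Pow(Add(Function('B')(Mul(Add(X, 1), -4)), -51), -1)), 61) = Mul(Mul(-22, Pow(Add(Rational(1, 8), -51), -1)), 61) = Mul(Mul(-22, Pow(Rational(-407, 8), -1)), 61) = Mul(Mul(-22, Rational(-8, 407)), 61) = Mul(Rational(16, 37), 61) = Rational(976, 37)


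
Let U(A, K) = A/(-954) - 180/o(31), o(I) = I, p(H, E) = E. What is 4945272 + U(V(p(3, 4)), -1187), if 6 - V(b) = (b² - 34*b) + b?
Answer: 73125649313/14787 ≈ 4.9453e+6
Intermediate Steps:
V(b) = 6 - b² + 33*b (V(b) = 6 - ((b² - 34*b) + b) = 6 - (b² - 33*b) = 6 + (-b² + 33*b) = 6 - b² + 33*b)
U(A, K) = -180/31 - A/954 (U(A, K) = A/(-954) - 180/31 = A*(-1/954) - 180*1/31 = -A/954 - 180/31 = -180/31 - A/954)
4945272 + U(V(p(3, 4)), -1187) = 4945272 + (-180/31 - (6 - 1*4² + 33*4)/954) = 4945272 + (-180/31 - (6 - 1*16 + 132)/954) = 4945272 + (-180/31 - (6 - 16 + 132)/954) = 4945272 + (-180/31 - 1/954*122) = 4945272 + (-180/31 - 61/477) = 4945272 - 87751/14787 = 73125649313/14787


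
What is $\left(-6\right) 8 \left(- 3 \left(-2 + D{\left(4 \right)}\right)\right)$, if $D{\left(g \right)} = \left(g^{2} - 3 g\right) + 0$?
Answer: $288$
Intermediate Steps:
$D{\left(g \right)} = g^{2} - 3 g$
$\left(-6\right) 8 \left(- 3 \left(-2 + D{\left(4 \right)}\right)\right) = \left(-6\right) 8 \left(- 3 \left(-2 + 4 \left(-3 + 4\right)\right)\right) = - 48 \left(- 3 \left(-2 + 4 \cdot 1\right)\right) = - 48 \left(- 3 \left(-2 + 4\right)\right) = - 48 \left(\left(-3\right) 2\right) = \left(-48\right) \left(-6\right) = 288$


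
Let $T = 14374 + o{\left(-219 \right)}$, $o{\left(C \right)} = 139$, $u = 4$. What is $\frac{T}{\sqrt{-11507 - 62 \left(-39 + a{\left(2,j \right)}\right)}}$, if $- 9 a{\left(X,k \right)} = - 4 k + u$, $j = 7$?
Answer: $- \frac{14513 i \sqrt{83289}}{27763} \approx - 150.86 i$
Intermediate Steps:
$a{\left(X,k \right)} = - \frac{4}{9} + \frac{4 k}{9}$ ($a{\left(X,k \right)} = - \frac{- 4 k + 4}{9} = - \frac{4 - 4 k}{9} = - \frac{4}{9} + \frac{4 k}{9}$)
$T = 14513$ ($T = 14374 + 139 = 14513$)
$\frac{T}{\sqrt{-11507 - 62 \left(-39 + a{\left(2,j \right)}\right)}} = \frac{14513}{\sqrt{-11507 - 62 \left(-39 + \left(- \frac{4}{9} + \frac{4}{9} \cdot 7\right)\right)}} = \frac{14513}{\sqrt{-11507 - 62 \left(-39 + \left(- \frac{4}{9} + \frac{28}{9}\right)\right)}} = \frac{14513}{\sqrt{-11507 - 62 \left(-39 + \frac{8}{3}\right)}} = \frac{14513}{\sqrt{-11507 - - \frac{6758}{3}}} = \frac{14513}{\sqrt{-11507 + \frac{6758}{3}}} = \frac{14513}{\sqrt{- \frac{27763}{3}}} = \frac{14513}{\frac{1}{3} i \sqrt{83289}} = 14513 \left(- \frac{i \sqrt{83289}}{27763}\right) = - \frac{14513 i \sqrt{83289}}{27763}$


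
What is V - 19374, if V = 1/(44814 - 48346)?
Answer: -68428969/3532 ≈ -19374.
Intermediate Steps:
V = -1/3532 (V = 1/(-3532) = -1/3532 ≈ -0.00028313)
V - 19374 = -1/3532 - 19374 = -68428969/3532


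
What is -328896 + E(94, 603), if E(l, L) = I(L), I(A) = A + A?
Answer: -327690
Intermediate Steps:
I(A) = 2*A
E(l, L) = 2*L
-328896 + E(94, 603) = -328896 + 2*603 = -328896 + 1206 = -327690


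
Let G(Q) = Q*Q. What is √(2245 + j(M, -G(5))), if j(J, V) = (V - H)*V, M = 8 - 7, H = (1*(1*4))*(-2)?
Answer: √2670 ≈ 51.672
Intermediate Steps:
H = -8 (H = (1*4)*(-2) = 4*(-2) = -8)
M = 1
G(Q) = Q²
j(J, V) = V*(8 + V) (j(J, V) = (V - 1*(-8))*V = (V + 8)*V = (8 + V)*V = V*(8 + V))
√(2245 + j(M, -G(5))) = √(2245 + (-1*5²)*(8 - 1*5²)) = √(2245 + (-1*25)*(8 - 1*25)) = √(2245 - 25*(8 - 25)) = √(2245 - 25*(-17)) = √(2245 + 425) = √2670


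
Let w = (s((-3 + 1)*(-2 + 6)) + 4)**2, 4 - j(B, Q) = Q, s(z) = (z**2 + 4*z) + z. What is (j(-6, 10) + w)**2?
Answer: 605284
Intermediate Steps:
s(z) = z**2 + 5*z
j(B, Q) = 4 - Q
w = 784 (w = (((-3 + 1)*(-2 + 6))*(5 + (-3 + 1)*(-2 + 6)) + 4)**2 = ((-2*4)*(5 - 2*4) + 4)**2 = (-8*(5 - 8) + 4)**2 = (-8*(-3) + 4)**2 = (24 + 4)**2 = 28**2 = 784)
(j(-6, 10) + w)**2 = ((4 - 1*10) + 784)**2 = ((4 - 10) + 784)**2 = (-6 + 784)**2 = 778**2 = 605284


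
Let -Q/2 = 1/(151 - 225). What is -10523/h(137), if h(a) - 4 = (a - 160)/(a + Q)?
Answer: -53351610/19429 ≈ -2746.0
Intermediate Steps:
Q = 1/37 (Q = -2/(151 - 225) = -2/(-74) = -2*(-1/74) = 1/37 ≈ 0.027027)
h(a) = 4 + (-160 + a)/(1/37 + a) (h(a) = 4 + (a - 160)/(a + 1/37) = 4 + (-160 + a)/(1/37 + a))
-10523/h(137) = -10523*(1 + 37*137)/(-5916 + 185*137) = -10523*(1 + 5069)/(-5916 + 25345) = -10523/(19429/5070) = -10523/((1/5070)*19429) = -10523/19429/5070 = -10523*5070/19429 = -53351610/19429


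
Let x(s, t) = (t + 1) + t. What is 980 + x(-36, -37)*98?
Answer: -6174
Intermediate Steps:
x(s, t) = 1 + 2*t (x(s, t) = (1 + t) + t = 1 + 2*t)
980 + x(-36, -37)*98 = 980 + (1 + 2*(-37))*98 = 980 + (1 - 74)*98 = 980 - 73*98 = 980 - 7154 = -6174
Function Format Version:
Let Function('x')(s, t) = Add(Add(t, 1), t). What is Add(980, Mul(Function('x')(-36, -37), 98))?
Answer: -6174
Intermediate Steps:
Function('x')(s, t) = Add(1, Mul(2, t)) (Function('x')(s, t) = Add(Add(1, t), t) = Add(1, Mul(2, t)))
Add(980, Mul(Function('x')(-36, -37), 98)) = Add(980, Mul(Add(1, Mul(2, -37)), 98)) = Add(980, Mul(Add(1, -74), 98)) = Add(980, Mul(-73, 98)) = Add(980, -7154) = -6174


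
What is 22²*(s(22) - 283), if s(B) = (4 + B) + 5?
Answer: -121968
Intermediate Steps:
s(B) = 9 + B
22²*(s(22) - 283) = 22²*((9 + 22) - 283) = 484*(31 - 283) = 484*(-252) = -121968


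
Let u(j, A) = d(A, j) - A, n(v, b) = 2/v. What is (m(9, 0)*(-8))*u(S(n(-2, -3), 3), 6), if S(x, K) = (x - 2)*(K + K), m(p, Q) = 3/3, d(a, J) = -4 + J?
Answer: 224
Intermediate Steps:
m(p, Q) = 1 (m(p, Q) = 3*(⅓) = 1)
S(x, K) = 2*K*(-2 + x) (S(x, K) = (-2 + x)*(2*K) = 2*K*(-2 + x))
u(j, A) = -4 + j - A (u(j, A) = (-4 + j) - A = -4 + j - A)
(m(9, 0)*(-8))*u(S(n(-2, -3), 3), 6) = (1*(-8))*(-4 + 2*3*(-2 + 2/(-2)) - 1*6) = -8*(-4 + 2*3*(-2 + 2*(-½)) - 6) = -8*(-4 + 2*3*(-2 - 1) - 6) = -8*(-4 + 2*3*(-3) - 6) = -8*(-4 - 18 - 6) = -8*(-28) = 224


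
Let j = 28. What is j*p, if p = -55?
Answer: -1540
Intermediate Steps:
j*p = 28*(-55) = -1540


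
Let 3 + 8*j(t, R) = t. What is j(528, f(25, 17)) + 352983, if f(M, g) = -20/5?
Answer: 2824389/8 ≈ 3.5305e+5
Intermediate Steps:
f(M, g) = -4 (f(M, g) = -20*1/5 = -4)
j(t, R) = -3/8 + t/8
j(528, f(25, 17)) + 352983 = (-3/8 + (1/8)*528) + 352983 = (-3/8 + 66) + 352983 = 525/8 + 352983 = 2824389/8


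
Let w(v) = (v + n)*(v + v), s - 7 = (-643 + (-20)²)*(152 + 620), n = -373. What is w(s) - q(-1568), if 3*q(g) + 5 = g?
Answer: 211557623281/3 ≈ 7.0519e+10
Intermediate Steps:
q(g) = -5/3 + g/3
s = -187589 (s = 7 + (-643 + (-20)²)*(152 + 620) = 7 + (-643 + 400)*772 = 7 - 243*772 = 7 - 187596 = -187589)
w(v) = 2*v*(-373 + v) (w(v) = (v - 373)*(v + v) = (-373 + v)*(2*v) = 2*v*(-373 + v))
w(s) - q(-1568) = 2*(-187589)*(-373 - 187589) - (-5/3 + (⅓)*(-1568)) = 2*(-187589)*(-187962) - (-5/3 - 1568/3) = 70519207236 - 1*(-1573/3) = 70519207236 + 1573/3 = 211557623281/3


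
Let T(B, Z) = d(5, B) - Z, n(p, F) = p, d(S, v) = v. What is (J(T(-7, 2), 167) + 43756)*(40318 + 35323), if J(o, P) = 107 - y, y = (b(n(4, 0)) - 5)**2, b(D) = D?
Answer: 3317765542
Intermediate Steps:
T(B, Z) = B - Z
y = 1 (y = (4 - 5)**2 = (-1)**2 = 1)
J(o, P) = 106 (J(o, P) = 107 - 1*1 = 107 - 1 = 106)
(J(T(-7, 2), 167) + 43756)*(40318 + 35323) = (106 + 43756)*(40318 + 35323) = 43862*75641 = 3317765542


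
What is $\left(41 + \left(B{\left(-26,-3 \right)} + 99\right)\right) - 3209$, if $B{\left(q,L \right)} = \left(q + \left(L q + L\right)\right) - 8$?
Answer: $-3028$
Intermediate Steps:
$B{\left(q,L \right)} = -8 + L + q + L q$ ($B{\left(q,L \right)} = \left(q + \left(L + L q\right)\right) - 8 = \left(L + q + L q\right) - 8 = -8 + L + q + L q$)
$\left(41 + \left(B{\left(-26,-3 \right)} + 99\right)\right) - 3209 = \left(41 + \left(\left(-8 - 3 - 26 - -78\right) + 99\right)\right) - 3209 = \left(41 + \left(\left(-8 - 3 - 26 + 78\right) + 99\right)\right) - 3209 = \left(41 + \left(41 + 99\right)\right) - 3209 = \left(41 + 140\right) - 3209 = 181 - 3209 = -3028$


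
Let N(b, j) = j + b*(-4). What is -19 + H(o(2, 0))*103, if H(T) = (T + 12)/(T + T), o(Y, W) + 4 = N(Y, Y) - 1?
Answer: -521/22 ≈ -23.682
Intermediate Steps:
N(b, j) = j - 4*b
o(Y, W) = -5 - 3*Y (o(Y, W) = -4 + ((Y - 4*Y) - 1) = -4 + (-3*Y - 1) = -4 + (-1 - 3*Y) = -5 - 3*Y)
H(T) = (12 + T)/(2*T) (H(T) = (12 + T)/((2*T)) = (12 + T)*(1/(2*T)) = (12 + T)/(2*T))
-19 + H(o(2, 0))*103 = -19 + ((12 + (-5 - 3*2))/(2*(-5 - 3*2)))*103 = -19 + ((12 + (-5 - 6))/(2*(-5 - 6)))*103 = -19 + ((½)*(12 - 11)/(-11))*103 = -19 + ((½)*(-1/11)*1)*103 = -19 - 1/22*103 = -19 - 103/22 = -521/22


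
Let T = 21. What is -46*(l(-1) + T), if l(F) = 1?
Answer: -1012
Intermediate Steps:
-46*(l(-1) + T) = -46*(1 + 21) = -46*22 = -1012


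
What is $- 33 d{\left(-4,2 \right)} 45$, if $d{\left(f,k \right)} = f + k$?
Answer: $2970$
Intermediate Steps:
$- 33 d{\left(-4,2 \right)} 45 = - 33 \left(-4 + 2\right) 45 = \left(-33\right) \left(-2\right) 45 = 66 \cdot 45 = 2970$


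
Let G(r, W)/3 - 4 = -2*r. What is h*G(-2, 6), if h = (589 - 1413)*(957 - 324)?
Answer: -12518208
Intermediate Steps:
h = -521592 (h = -824*633 = -521592)
G(r, W) = 12 - 6*r (G(r, W) = 12 + 3*(-2*r) = 12 - 6*r)
h*G(-2, 6) = -521592*(12 - 6*(-2)) = -521592*(12 + 12) = -521592*24 = -12518208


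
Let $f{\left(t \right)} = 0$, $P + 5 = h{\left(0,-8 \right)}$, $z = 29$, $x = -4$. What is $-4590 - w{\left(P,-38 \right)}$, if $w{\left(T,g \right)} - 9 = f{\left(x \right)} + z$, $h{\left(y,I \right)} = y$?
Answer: $-4628$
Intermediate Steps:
$P = -5$ ($P = -5 + 0 = -5$)
$w{\left(T,g \right)} = 38$ ($w{\left(T,g \right)} = 9 + \left(0 + 29\right) = 9 + 29 = 38$)
$-4590 - w{\left(P,-38 \right)} = -4590 - 38 = -4628$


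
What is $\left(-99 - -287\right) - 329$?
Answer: $-141$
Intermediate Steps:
$\left(-99 - -287\right) - 329 = \left(-99 + 287\right) - 329 = 188 - 329 = -141$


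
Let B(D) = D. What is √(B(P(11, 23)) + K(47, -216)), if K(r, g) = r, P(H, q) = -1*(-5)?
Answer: 2*√13 ≈ 7.2111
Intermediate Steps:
P(H, q) = 5
√(B(P(11, 23)) + K(47, -216)) = √(5 + 47) = √52 = 2*√13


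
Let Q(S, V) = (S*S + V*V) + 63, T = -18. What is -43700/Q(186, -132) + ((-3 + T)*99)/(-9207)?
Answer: -990119/1614573 ≈ -0.61324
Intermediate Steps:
Q(S, V) = 63 + S² + V² (Q(S, V) = (S² + V²) + 63 = 63 + S² + V²)
-43700/Q(186, -132) + ((-3 + T)*99)/(-9207) = -43700/(63 + 186² + (-132)²) + ((-3 - 18)*99)/(-9207) = -43700/(63 + 34596 + 17424) - 21*99*(-1/9207) = -43700/52083 - 2079*(-1/9207) = -43700*1/52083 + 7/31 = -43700/52083 + 7/31 = -990119/1614573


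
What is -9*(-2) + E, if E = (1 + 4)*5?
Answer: 43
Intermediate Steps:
E = 25 (E = 5*5 = 25)
-9*(-2) + E = -9*(-2) + 25 = 18 + 25 = 43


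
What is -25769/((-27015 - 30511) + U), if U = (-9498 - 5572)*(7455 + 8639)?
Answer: 25769/242594106 ≈ 0.00010622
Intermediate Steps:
U = -242536580 (U = -15070*16094 = -242536580)
-25769/((-27015 - 30511) + U) = -25769/((-27015 - 30511) - 242536580) = -25769/(-57526 - 242536580) = -25769/(-242594106) = -25769*(-1/242594106) = 25769/242594106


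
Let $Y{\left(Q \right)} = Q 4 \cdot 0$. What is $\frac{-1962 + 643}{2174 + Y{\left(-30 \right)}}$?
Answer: $- \frac{1319}{2174} \approx -0.60672$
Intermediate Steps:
$Y{\left(Q \right)} = 0$ ($Y{\left(Q \right)} = 4 Q 0 = 0$)
$\frac{-1962 + 643}{2174 + Y{\left(-30 \right)}} = \frac{-1962 + 643}{2174 + 0} = - \frac{1319}{2174}$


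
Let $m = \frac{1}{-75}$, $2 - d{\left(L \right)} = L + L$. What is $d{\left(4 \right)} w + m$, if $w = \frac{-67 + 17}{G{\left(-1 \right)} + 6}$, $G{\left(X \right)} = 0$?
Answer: $\frac{3749}{75} \approx 49.987$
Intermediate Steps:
$d{\left(L \right)} = 2 - 2 L$ ($d{\left(L \right)} = 2 - \left(L + L\right) = 2 - 2 L$)
$m = - \frac{1}{75} \approx -0.013333$
$w = - \frac{25}{3}$ ($w = \frac{-67 + 17}{0 + 6} = - \frac{50}{6} = \left(-50\right) \frac{1}{6} = - \frac{25}{3} \approx -8.3333$)
$d{\left(4 \right)} w + m = \left(2 - 8\right) \left(- \frac{25}{3}\right) - \frac{1}{75} = \left(-6\right) \left(- \frac{25}{3}\right) - \frac{1}{75} = 50 - \frac{1}{75} = \frac{3749}{75}$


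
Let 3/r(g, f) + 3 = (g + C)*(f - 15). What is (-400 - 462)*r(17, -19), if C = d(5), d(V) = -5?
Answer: 862/137 ≈ 6.2920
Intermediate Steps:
C = -5
r(g, f) = 3/(-3 + (-15 + f)*(-5 + g)) (r(g, f) = 3/(-3 + (g - 5)*(f - 15)) = 3/(-3 + (-5 + g)*(-15 + f)) = 3/(-3 + (-15 + f)*(-5 + g)))
(-400 - 462)*r(17, -19) = (-400 - 462)*(3/(72 - 15*17 - 5*(-19) - 19*17)) = -2586/(72 - 255 + 95 - 323) = -2586/(-411) = -2586*(-1)/411 = -862*(-1/137) = 862/137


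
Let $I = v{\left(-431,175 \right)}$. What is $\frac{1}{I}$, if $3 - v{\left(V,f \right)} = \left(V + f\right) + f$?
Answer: $\frac{1}{84} \approx 0.011905$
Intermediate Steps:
$v{\left(V,f \right)} = 3 - V - 2 f$ ($v{\left(V,f \right)} = 3 - \left(\left(V + f\right) + f\right) = 3 - \left(V + 2 f\right) = 3 - V - 2 f$)
$I = 84$ ($I = 3 - -431 - 350 = 3 + 431 - 350 = 84$)
$\frac{1}{I} = \frac{1}{84}$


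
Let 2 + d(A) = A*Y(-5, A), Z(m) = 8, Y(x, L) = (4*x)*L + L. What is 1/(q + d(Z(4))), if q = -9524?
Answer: -1/10742 ≈ -9.3093e-5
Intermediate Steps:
Y(x, L) = L + 4*L*x (Y(x, L) = 4*L*x + L = L + 4*L*x)
d(A) = -2 - 19*A² (d(A) = -2 + A*(A*(1 + 4*(-5))) = -2 + A*(A*(1 - 20)) = -2 + A*(A*(-19)) = -2 + A*(-19*A) = -2 - 19*A²)
1/(q + d(Z(4))) = 1/(-9524 + (-2 - 19*8²)) = 1/(-9524 + (-2 - 19*64)) = 1/(-9524 + (-2 - 1216)) = 1/(-9524 - 1218) = 1/(-10742) = -1/10742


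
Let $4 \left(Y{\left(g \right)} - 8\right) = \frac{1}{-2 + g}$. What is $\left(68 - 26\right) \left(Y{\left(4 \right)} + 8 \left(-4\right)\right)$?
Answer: $- \frac{4011}{4} \approx -1002.8$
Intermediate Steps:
$Y{\left(g \right)} = 8 + \frac{1}{4 \left(-2 + g\right)}$
$\left(68 - 26\right) \left(Y{\left(4 \right)} + 8 \left(-4\right)\right) = \left(68 - 26\right) \left(\frac{-63 + 32 \cdot 4}{4 \left(-2 + 4\right)} + 8 \left(-4\right)\right) = 42 \left(\frac{-63 + 128}{4 \cdot 2} - 32\right) = 42 \left(\frac{1}{4} \cdot \frac{1}{2} \cdot 65 - 32\right) = 42 \left(\frac{65}{8} - 32\right) = 42 \left(- \frac{191}{8}\right) = - \frac{4011}{4}$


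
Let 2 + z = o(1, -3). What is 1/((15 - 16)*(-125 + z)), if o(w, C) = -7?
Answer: 1/134 ≈ 0.0074627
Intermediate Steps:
z = -9 (z = -2 - 7 = -9)
1/((15 - 16)*(-125 + z)) = 1/((15 - 16)*(-125 - 9)) = 1/(-1*(-134)) = 1/134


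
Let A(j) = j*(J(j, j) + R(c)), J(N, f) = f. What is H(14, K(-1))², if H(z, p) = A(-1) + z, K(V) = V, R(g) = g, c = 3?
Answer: 144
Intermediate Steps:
A(j) = j*(3 + j) (A(j) = j*(j + 3) = j*(3 + j))
H(z, p) = -2 + z (H(z, p) = -(3 - 1) + z = -1*2 + z = -2 + z)
H(14, K(-1))² = (-2 + 14)² = 12² = 144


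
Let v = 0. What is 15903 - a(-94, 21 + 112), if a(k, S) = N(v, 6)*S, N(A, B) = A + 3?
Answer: 15504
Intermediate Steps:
N(A, B) = 3 + A
a(k, S) = 3*S (a(k, S) = (3 + 0)*S = 3*S)
15903 - a(-94, 21 + 112) = 15903 - 3*(21 + 112) = 15903 - 3*133 = 15903 - 1*399 = 15903 - 399 = 15504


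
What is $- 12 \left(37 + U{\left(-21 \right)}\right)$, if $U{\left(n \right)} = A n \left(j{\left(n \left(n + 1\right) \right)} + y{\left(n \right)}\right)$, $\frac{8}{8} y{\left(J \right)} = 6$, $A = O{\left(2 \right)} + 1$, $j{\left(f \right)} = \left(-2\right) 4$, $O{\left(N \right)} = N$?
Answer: $-1956$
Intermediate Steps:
$j{\left(f \right)} = -8$
$A = 3$ ($A = 2 + 1 = 3$)
$y{\left(J \right)} = 6$
$U{\left(n \right)} = - 6 n$ ($U{\left(n \right)} = 3 n \left(-8 + 6\right) = 3 n \left(-2\right) = 3 \left(- 2 n\right) = - 6 n$)
$- 12 \left(37 + U{\left(-21 \right)}\right) = - 12 \left(37 - -126\right) = - 12 \left(37 + 126\right) = \left(-12\right) 163 = -1956$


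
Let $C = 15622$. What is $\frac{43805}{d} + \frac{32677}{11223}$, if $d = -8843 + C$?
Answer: $\frac{713140898}{76080717} \approx 9.3735$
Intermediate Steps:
$d = 6779$ ($d = -8843 + 15622 = 6779$)
$\frac{43805}{d} + \frac{32677}{11223} = \frac{43805}{6779} + \frac{32677}{11223} = \frac{713140898}{76080717}$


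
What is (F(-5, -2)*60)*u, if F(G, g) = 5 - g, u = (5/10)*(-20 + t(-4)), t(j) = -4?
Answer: -5040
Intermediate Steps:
u = -12 (u = (5/10)*(-20 - 4) = (5*(⅒))*(-24) = (½)*(-24) = -12)
(F(-5, -2)*60)*u = ((5 - 1*(-2))*60)*(-12) = ((5 + 2)*60)*(-12) = (7*60)*(-12) = 420*(-12) = -5040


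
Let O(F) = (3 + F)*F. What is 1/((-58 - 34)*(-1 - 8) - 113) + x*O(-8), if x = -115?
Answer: -3288999/715 ≈ -4600.0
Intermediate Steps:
O(F) = F*(3 + F)
1/((-58 - 34)*(-1 - 8) - 113) + x*O(-8) = 1/((-58 - 34)*(-1 - 8) - 113) - (-920)*(3 - 8) = 1/(-92*(-9) - 113) - (-920)*(-5) = 1/(828 - 113) - 115*40 = 1/715 - 4600 = -3288999/715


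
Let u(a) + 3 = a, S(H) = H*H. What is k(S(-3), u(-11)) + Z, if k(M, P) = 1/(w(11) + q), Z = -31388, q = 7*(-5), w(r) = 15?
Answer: -627761/20 ≈ -31388.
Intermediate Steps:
S(H) = H**2
q = -35
u(a) = -3 + a
k(M, P) = -1/20 (k(M, P) = 1/(15 - 35) = 1/(-20) = -1/20)
k(S(-3), u(-11)) + Z = -1/20 - 31388 = -627761/20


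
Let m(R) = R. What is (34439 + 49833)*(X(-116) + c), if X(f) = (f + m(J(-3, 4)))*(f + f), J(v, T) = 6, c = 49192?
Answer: 6296129664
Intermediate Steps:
X(f) = 2*f*(6 + f) (X(f) = (f + 6)*(f + f) = (6 + f)*(2*f) = 2*f*(6 + f))
(34439 + 49833)*(X(-116) + c) = (34439 + 49833)*(2*(-116)*(6 - 116) + 49192) = 84272*(2*(-116)*(-110) + 49192) = 84272*(25520 + 49192) = 84272*74712 = 6296129664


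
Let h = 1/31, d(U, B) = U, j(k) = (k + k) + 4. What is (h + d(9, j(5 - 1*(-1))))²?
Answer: 78400/961 ≈ 81.582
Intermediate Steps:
j(k) = 4 + 2*k (j(k) = 2*k + 4 = 4 + 2*k)
h = 1/31 ≈ 0.032258
(h + d(9, j(5 - 1*(-1))))² = (1/31 + 9)² = (280/31)² = 78400/961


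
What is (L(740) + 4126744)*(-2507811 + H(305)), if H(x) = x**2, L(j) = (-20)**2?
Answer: -9966169551184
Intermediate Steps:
L(j) = 400
(L(740) + 4126744)*(-2507811 + H(305)) = (400 + 4126744)*(-2507811 + 305**2) = 4127144*(-2507811 + 93025) = 4127144*(-2414786) = -9966169551184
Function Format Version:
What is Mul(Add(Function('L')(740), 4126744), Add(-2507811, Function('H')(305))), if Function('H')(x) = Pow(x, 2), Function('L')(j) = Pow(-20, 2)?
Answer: -9966169551184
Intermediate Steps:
Function('L')(j) = 400
Mul(Add(Function('L')(740), 4126744), Add(-2507811, Function('H')(305))) = Mul(Add(400, 4126744), Add(-2507811, Pow(305, 2))) = Mul(4127144, Add(-2507811, 93025)) = Mul(4127144, -2414786) = -9966169551184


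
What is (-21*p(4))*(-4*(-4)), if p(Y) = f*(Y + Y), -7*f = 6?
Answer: 2304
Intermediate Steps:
f = -6/7 (f = -⅐*6 = -6/7 ≈ -0.85714)
p(Y) = -12*Y/7 (p(Y) = -6*(Y + Y)/7 = -12*Y/7)
(-21*p(4))*(-4*(-4)) = (-(-36)*4)*(-4*(-4)) = -21*(-48/7)*16 = 144*16 = 2304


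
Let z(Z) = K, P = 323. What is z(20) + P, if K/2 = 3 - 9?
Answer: 311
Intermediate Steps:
K = -12 (K = 2*(3 - 9) = 2*(-6) = -12)
z(Z) = -12
z(20) + P = -12 + 323 = 311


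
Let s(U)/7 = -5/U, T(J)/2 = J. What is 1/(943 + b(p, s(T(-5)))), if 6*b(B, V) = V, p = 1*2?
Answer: 12/11323 ≈ 0.0010598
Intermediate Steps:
T(J) = 2*J
s(U) = -35/U (s(U) = 7*(-5/U) = -35/U)
p = 2
b(B, V) = V/6
1/(943 + b(p, s(T(-5)))) = 1/(943 + (-35/(2*(-5)))/6) = 1/(943 + (-35/(-10))/6) = 1/(943 + (-35*(-⅒))/6) = 1/(943 + (⅙)*(7/2)) = 1/(943 + 7/12) = 1/(11323/12) = 12/11323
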